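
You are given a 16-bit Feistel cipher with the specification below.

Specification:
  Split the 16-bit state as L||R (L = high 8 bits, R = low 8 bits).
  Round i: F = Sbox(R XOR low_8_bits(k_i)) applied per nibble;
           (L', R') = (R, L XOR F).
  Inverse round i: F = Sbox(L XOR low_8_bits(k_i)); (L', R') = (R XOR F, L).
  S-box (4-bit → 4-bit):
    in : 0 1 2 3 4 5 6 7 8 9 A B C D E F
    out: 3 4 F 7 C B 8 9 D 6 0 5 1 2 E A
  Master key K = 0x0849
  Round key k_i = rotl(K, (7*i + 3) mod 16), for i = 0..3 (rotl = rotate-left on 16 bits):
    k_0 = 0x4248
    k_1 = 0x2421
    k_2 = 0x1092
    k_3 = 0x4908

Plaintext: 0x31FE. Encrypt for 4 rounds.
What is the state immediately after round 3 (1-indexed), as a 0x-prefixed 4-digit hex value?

s_0 = plaintext = 0x31FE
s_1 = Round(s_0, k_0) = 0xFE69
s_2 = Round(s_1, k_1) = 0x6933
s_3 = Round(s_2, k_2) = 0x336D
s_4 = Round(s_3, k_3) = 0x6DB8

0x336D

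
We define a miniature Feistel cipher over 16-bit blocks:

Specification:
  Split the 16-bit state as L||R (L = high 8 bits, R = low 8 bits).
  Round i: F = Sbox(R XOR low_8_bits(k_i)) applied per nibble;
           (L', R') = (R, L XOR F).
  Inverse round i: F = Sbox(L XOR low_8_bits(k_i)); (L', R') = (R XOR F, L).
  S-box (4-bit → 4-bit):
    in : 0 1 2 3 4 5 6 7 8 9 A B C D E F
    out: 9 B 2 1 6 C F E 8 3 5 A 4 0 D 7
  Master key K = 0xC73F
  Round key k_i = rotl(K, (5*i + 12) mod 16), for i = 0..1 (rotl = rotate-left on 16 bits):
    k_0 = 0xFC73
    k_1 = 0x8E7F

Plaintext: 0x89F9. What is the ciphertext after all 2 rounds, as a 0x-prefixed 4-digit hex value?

s_0 = plaintext = 0x89F9
s_1 = Round(s_0, k_0) = 0xF90C
s_2 = Round(s_1, k_1) = 0x0C18

0x0C18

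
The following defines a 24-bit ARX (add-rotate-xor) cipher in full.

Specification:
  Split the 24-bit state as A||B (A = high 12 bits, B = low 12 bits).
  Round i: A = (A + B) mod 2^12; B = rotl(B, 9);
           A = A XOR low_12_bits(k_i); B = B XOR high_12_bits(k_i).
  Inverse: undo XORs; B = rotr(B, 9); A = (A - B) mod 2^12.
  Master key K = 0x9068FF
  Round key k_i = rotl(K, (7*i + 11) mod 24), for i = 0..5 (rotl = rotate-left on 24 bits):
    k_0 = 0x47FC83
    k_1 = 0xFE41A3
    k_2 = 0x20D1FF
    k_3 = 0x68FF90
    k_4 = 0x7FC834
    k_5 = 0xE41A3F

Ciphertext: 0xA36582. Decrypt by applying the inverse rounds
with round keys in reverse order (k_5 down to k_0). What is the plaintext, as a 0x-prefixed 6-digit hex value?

0x9B0907

s_0 = ciphertext = 0xA36582
s_1 = InvRound(s_0, k_5) = 0x1ECE1D
s_2 = InvRound(s_1, k_4) = 0xACCF0C
s_3 = InvRound(s_2, k_3) = 0x940C1C
s_4 = InvRound(s_3, k_2) = 0x83008F
s_5 = InvRound(s_4, k_1) = 0xE34B5F
s_6 = InvRound(s_5, k_0) = 0x9B0907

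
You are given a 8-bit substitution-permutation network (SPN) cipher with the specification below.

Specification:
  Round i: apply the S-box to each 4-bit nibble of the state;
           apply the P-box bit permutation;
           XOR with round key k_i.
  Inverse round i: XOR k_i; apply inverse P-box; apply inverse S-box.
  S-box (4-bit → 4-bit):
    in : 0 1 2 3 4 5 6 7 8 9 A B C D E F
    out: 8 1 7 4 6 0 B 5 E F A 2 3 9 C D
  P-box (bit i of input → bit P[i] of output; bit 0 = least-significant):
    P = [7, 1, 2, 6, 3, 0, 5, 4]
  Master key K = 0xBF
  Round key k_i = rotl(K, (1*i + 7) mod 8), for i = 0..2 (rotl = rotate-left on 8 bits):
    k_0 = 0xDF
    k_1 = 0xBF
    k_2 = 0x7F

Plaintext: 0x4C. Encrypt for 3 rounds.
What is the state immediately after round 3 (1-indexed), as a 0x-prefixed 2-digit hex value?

s_0 = plaintext = 0x4C
s_1 = Round(s_0, k_0) = 0x7C
s_2 = Round(s_1, k_1) = 0x15
s_3 = Round(s_2, k_2) = 0x77

0x77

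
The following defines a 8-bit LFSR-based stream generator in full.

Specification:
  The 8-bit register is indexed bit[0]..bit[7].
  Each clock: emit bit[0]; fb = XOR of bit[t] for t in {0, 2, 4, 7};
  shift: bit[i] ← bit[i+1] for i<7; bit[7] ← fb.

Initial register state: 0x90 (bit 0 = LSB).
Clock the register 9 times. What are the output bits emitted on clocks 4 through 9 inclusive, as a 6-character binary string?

reg_0 = 0x90
clock 1: out=0, reg = 0x48
clock 2: out=0, reg = 0x24
clock 3: out=0, reg = 0x92
clock 4: out=0, reg = 0x49
clock 5: out=1, reg = 0xA4
clock 6: out=0, reg = 0x52
clock 7: out=0, reg = 0xA9
clock 8: out=1, reg = 0x54
clock 9: out=0, reg = 0x2A

010010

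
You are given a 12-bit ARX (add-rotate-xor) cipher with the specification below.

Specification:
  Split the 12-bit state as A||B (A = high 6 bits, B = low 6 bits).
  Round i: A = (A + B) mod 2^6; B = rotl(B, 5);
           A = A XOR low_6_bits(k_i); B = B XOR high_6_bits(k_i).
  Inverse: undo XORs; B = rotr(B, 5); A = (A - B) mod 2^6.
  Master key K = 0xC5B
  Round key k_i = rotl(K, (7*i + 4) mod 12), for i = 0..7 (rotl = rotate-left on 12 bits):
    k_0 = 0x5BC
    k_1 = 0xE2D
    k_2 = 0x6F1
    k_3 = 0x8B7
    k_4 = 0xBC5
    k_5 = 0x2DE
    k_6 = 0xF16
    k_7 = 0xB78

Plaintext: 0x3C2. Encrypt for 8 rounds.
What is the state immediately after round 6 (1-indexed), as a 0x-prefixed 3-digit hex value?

s_0 = plaintext = 0x3C2
s_1 = Round(s_0, k_0) = 0xB57
s_2 = Round(s_1, k_1) = 0xA53
s_3 = Round(s_2, k_2) = 0x372
s_4 = Round(s_3, k_3) = 0x23B
s_5 = Round(s_4, k_4) = 0x192
s_6 = Round(s_5, k_5) = 0x182
s_7 = Round(s_6, k_6) = 0x7BD
s_8 = Round(s_7, k_7) = 0x8D3

0x182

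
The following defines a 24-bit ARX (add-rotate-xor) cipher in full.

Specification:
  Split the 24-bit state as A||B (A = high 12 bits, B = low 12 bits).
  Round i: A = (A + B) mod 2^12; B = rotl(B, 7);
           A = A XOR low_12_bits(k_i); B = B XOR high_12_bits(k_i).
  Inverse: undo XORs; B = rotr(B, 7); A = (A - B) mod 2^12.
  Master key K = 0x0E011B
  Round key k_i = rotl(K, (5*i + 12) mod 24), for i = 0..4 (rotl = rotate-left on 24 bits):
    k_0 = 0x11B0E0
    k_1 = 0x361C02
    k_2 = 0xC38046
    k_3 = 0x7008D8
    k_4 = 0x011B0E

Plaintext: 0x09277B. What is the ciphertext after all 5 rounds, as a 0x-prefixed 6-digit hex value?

s_0 = plaintext = 0x09277B
s_1 = Round(s_0, k_0) = 0x8EDCA0
s_2 = Round(s_1, k_1) = 0x98F304
s_3 = Round(s_2, k_2) = 0xCD5E20
s_4 = Round(s_3, k_3) = 0x22D771
s_5 = Round(s_4, k_4) = 0x2908AA

0x2908AA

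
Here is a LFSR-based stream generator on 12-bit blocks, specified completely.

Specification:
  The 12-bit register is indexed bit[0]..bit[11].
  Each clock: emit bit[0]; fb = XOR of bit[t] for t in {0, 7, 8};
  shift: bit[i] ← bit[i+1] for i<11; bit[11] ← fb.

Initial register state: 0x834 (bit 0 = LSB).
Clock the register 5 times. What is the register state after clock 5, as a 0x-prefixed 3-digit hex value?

0x641

reg_0 = 0x834
clock 1: out=0, reg = 0x41A
clock 2: out=0, reg = 0x20D
clock 3: out=1, reg = 0x906
clock 4: out=0, reg = 0xC83
clock 5: out=1, reg = 0x641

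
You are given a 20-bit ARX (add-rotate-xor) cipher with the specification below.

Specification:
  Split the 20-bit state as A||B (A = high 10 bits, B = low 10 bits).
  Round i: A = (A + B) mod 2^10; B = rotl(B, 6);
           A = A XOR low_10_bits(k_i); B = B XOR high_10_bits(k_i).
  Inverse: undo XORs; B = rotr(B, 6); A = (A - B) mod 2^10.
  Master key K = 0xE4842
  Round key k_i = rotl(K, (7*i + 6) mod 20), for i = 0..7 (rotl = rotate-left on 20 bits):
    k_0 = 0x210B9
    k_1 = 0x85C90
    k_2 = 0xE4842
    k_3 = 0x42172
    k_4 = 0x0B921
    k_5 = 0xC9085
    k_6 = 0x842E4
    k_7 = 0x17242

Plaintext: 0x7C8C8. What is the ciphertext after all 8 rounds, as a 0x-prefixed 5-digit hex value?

0x91230

s_0 = plaintext = 0x7C8C8
s_1 = Round(s_0, k_0) = 0x80E88
s_2 = Round(s_1, k_1) = 0x06C3F
s_3 = Round(s_2, k_2) = 0x06051
s_4 = Round(s_3, k_3) = 0x46D4D
s_5 = Round(s_4, k_4) = 0xD277A
s_6 = Round(s_5, k_5) = 0x91993
s_7 = Round(s_6, k_6) = 0x4F6C9
s_8 = Round(s_7, k_7) = 0x91230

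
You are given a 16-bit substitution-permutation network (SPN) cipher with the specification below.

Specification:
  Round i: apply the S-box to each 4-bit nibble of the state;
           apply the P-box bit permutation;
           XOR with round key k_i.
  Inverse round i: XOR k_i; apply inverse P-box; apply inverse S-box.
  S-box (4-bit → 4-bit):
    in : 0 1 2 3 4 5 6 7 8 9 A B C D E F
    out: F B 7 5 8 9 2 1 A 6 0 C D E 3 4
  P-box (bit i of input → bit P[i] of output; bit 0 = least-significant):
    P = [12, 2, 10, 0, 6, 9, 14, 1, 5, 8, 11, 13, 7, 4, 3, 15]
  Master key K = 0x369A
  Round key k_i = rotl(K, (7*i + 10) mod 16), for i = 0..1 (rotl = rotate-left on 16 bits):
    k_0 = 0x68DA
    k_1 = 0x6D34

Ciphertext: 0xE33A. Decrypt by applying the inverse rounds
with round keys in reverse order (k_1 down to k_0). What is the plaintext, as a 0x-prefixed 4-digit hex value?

s_0 = ciphertext = 0xE33A
s_1 = InvRound(s_0, k_1) = 0xBF89
s_2 = InvRound(s_1, k_0) = 0x860C

0x860C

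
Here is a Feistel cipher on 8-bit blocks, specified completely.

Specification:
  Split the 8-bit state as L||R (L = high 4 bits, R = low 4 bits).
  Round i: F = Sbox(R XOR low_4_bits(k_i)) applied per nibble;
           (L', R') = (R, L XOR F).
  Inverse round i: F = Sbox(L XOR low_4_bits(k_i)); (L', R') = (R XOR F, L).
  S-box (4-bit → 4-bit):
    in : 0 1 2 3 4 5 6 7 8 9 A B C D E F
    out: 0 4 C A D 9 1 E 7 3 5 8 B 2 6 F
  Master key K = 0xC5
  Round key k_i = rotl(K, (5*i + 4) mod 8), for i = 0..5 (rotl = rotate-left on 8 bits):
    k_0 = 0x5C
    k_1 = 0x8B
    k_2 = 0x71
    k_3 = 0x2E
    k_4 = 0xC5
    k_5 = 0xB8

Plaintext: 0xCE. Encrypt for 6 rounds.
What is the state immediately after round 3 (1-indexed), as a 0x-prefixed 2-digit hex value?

s_0 = plaintext = 0xCE
s_1 = Round(s_0, k_0) = 0xE0
s_2 = Round(s_1, k_1) = 0x06
s_3 = Round(s_2, k_2) = 0x6E
s_4 = Round(s_3, k_3) = 0xE6
s_5 = Round(s_4, k_4) = 0x64
s_6 = Round(s_5, k_5) = 0x4D

0x6E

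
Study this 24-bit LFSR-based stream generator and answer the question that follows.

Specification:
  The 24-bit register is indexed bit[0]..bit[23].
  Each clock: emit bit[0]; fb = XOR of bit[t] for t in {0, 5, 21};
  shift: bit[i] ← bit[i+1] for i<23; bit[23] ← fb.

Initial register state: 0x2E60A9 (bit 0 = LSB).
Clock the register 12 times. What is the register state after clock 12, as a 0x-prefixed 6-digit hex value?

reg_0 = 0x2E60A9
clock 1: out=1, reg = 0x973054
clock 2: out=0, reg = 0x4B982A
clock 3: out=0, reg = 0xA5CC15
clock 4: out=1, reg = 0x52E60A
clock 5: out=0, reg = 0x297305
clock 6: out=1, reg = 0x14B982
clock 7: out=0, reg = 0x0A5CC1
clock 8: out=1, reg = 0x852E60
clock 9: out=0, reg = 0xC29730
clock 10: out=0, reg = 0xE14B98
clock 11: out=0, reg = 0xF0A5CC
clock 12: out=0, reg = 0xF852E6

0xF852E6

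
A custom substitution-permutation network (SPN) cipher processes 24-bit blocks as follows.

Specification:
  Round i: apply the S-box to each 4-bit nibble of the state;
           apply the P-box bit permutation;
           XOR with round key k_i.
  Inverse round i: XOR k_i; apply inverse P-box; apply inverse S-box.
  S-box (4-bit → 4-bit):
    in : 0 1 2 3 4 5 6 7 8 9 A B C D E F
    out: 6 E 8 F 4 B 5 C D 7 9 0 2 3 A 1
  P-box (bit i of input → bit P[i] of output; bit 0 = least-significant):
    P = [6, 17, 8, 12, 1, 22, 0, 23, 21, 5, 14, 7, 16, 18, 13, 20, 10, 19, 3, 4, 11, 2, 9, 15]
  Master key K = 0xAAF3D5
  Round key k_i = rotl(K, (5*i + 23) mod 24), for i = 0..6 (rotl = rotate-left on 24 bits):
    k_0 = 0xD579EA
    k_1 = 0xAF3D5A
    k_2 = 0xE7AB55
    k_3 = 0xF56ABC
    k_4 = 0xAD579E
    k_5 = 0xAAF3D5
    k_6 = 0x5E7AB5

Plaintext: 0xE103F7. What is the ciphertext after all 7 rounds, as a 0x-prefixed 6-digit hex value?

s_0 = plaintext = 0xE103F7
s_1 = Round(s_0, k_0) = 0xF98854
s_2 = Round(s_1, k_1) = 0x5650D0
s_3 = Round(s_2, k_2) = 0xB0667B
s_4 = Round(s_3, k_3) = 0x5C0AB5
s_5 = Round(s_4, k_4) = 0x83EF5A
s_6 = Round(s_5, k_5) = 0x566D8F
s_7 = Round(s_6, k_6) = 0xFFD6DA

0xFFD6DA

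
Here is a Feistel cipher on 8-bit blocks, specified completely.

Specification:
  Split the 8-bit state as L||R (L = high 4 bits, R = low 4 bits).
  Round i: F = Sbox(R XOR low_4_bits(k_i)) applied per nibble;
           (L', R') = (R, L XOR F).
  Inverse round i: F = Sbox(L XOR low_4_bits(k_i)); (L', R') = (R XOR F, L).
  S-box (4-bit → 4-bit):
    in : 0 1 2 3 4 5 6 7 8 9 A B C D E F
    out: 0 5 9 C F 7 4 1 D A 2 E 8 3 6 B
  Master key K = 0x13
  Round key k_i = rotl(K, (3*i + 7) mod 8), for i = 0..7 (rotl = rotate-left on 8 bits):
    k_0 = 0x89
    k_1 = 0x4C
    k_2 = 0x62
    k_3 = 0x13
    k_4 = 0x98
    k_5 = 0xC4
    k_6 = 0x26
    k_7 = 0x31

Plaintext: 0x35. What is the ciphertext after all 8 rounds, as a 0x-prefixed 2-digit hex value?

s_0 = plaintext = 0x35
s_1 = Round(s_0, k_0) = 0x5B
s_2 = Round(s_1, k_1) = 0xB4
s_3 = Round(s_2, k_2) = 0x4F
s_4 = Round(s_3, k_3) = 0xFC
s_5 = Round(s_4, k_4) = 0xC0
s_6 = Round(s_5, k_5) = 0x03
s_7 = Round(s_6, k_6) = 0x37
s_8 = Round(s_7, k_7) = 0x77

0x77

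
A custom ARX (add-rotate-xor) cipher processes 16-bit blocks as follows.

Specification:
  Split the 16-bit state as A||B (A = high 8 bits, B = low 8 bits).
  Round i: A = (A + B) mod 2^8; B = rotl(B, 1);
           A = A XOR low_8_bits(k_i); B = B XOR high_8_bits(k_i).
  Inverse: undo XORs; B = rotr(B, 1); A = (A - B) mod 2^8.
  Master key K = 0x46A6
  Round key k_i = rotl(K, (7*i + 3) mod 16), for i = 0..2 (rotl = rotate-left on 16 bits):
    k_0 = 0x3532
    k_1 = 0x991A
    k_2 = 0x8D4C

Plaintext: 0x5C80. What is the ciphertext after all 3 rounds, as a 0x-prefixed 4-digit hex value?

s_0 = plaintext = 0x5C80
s_1 = Round(s_0, k_0) = 0xEE34
s_2 = Round(s_1, k_1) = 0x38F1
s_3 = Round(s_2, k_2) = 0x656E

0x656E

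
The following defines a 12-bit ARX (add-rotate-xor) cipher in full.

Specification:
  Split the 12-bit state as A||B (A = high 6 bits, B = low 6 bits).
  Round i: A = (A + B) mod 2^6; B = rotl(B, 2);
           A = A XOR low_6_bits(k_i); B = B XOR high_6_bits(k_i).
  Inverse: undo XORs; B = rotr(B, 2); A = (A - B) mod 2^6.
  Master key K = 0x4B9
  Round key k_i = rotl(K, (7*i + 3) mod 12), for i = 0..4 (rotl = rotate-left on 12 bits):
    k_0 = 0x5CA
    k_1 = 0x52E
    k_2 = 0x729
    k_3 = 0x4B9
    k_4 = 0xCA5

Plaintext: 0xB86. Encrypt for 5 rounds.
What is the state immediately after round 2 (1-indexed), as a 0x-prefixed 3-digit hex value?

0x8E8

s_0 = plaintext = 0xB86
s_1 = Round(s_0, k_0) = 0xF8F
s_2 = Round(s_1, k_1) = 0x8E8
s_3 = Round(s_2, k_2) = 0x8BE
s_4 = Round(s_3, k_3) = 0x669
s_5 = Round(s_4, k_4) = 0x9D4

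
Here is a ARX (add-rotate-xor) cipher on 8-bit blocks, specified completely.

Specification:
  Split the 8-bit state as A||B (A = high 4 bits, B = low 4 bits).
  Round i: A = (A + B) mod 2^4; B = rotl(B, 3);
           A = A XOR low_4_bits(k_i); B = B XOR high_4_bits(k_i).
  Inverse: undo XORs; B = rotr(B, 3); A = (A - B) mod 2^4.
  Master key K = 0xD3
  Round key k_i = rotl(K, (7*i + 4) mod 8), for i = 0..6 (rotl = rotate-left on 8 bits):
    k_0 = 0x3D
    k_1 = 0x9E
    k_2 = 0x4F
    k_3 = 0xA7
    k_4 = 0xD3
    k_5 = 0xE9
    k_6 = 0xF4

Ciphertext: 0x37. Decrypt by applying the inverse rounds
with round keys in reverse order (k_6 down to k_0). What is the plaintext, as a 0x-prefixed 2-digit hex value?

s_0 = ciphertext = 0x37
s_1 = InvRound(s_0, k_6) = 0x61
s_2 = InvRound(s_1, k_5) = 0x0F
s_3 = InvRound(s_2, k_4) = 0xF4
s_4 = InvRound(s_3, k_3) = 0xBD
s_5 = InvRound(s_4, k_2) = 0x13
s_6 = InvRound(s_5, k_1) = 0xA5
s_7 = InvRound(s_6, k_0) = 0xBC

0xBC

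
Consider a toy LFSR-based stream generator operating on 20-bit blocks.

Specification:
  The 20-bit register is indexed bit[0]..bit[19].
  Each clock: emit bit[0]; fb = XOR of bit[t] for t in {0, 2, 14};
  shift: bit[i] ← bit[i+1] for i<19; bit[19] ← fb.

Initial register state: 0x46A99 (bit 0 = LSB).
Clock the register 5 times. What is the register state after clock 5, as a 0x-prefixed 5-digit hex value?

0x72354

reg_0 = 0x46A99
clock 1: out=1, reg = 0x2354C
clock 2: out=0, reg = 0x91AA6
clock 3: out=0, reg = 0xC8D53
clock 4: out=1, reg = 0xE46A9
clock 5: out=1, reg = 0x72354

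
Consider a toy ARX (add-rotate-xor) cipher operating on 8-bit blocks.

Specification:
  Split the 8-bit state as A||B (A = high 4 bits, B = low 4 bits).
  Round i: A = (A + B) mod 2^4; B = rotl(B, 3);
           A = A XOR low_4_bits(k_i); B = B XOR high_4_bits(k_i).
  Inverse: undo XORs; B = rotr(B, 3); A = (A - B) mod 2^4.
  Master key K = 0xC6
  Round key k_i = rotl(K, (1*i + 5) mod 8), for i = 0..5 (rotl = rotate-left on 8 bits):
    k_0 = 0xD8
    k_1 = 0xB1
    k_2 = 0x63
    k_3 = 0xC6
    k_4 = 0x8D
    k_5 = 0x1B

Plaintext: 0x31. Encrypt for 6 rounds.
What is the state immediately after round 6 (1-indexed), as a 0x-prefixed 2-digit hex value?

s_0 = plaintext = 0x31
s_1 = Round(s_0, k_0) = 0xC5
s_2 = Round(s_1, k_1) = 0x01
s_3 = Round(s_2, k_2) = 0x2E
s_4 = Round(s_3, k_3) = 0x6B
s_5 = Round(s_4, k_4) = 0xC5
s_6 = Round(s_5, k_5) = 0xAB

0xAB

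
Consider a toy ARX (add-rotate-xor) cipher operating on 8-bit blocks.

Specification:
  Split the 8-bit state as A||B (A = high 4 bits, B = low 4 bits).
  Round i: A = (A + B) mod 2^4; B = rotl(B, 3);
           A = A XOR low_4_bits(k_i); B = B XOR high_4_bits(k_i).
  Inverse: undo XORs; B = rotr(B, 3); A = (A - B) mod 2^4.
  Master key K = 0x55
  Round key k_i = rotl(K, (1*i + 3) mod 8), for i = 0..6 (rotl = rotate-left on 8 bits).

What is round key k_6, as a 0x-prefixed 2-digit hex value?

0xAA

K = 0x55
k_0 = rotl(K, (1*0+3) mod 8) = rotl(K, 3) = 0xAA
k_1 = rotl(K, (1*1+3) mod 8) = rotl(K, 4) = 0x55
k_2 = rotl(K, (1*2+3) mod 8) = rotl(K, 5) = 0xAA
k_3 = rotl(K, (1*3+3) mod 8) = rotl(K, 6) = 0x55
k_4 = rotl(K, (1*4+3) mod 8) = rotl(K, 7) = 0xAA
k_5 = rotl(K, (1*5+3) mod 8) = rotl(K, 0) = 0x55
k_6 = rotl(K, (1*6+3) mod 8) = rotl(K, 1) = 0xAA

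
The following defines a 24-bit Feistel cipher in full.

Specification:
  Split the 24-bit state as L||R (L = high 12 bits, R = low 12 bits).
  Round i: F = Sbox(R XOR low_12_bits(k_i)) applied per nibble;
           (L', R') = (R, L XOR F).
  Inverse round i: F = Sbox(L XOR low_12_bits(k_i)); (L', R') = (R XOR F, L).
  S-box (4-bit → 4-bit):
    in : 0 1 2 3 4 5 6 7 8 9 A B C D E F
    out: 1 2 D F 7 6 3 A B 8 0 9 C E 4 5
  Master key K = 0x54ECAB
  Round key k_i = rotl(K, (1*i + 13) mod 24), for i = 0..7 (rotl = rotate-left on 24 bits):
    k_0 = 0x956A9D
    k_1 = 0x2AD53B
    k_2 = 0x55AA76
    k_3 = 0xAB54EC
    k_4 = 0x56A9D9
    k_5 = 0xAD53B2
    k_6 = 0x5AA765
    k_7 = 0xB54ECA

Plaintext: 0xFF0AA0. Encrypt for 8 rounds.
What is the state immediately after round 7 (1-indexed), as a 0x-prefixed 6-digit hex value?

0xB6506F

s_0 = plaintext = 0xFF0AA0
s_1 = Round(s_0, k_0) = 0xAA0E0E
s_2 = Round(s_1, k_1) = 0xE0E356
s_3 = Round(s_2, k_2) = 0x3566DF
s_4 = Round(s_3, k_3) = 0x6DFEA9
s_5 = Round(s_4, k_4) = 0xEA9C7E
s_6 = Round(s_5, k_5) = 0xC7EB65
s_7 = Round(s_6, k_6) = 0xB6506F
s_8 = Round(s_7, k_7) = 0x06FF63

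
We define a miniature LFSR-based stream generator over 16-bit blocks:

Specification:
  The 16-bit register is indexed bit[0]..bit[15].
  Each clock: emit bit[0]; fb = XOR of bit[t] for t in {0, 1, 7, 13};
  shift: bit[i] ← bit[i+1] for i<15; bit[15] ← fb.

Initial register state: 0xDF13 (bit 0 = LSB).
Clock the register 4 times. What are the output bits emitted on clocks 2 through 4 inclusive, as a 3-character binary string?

100

reg_0 = 0xDF13
clock 1: out=1, reg = 0x6F89
clock 2: out=1, reg = 0xB7C4
clock 3: out=0, reg = 0x5BE2
clock 4: out=0, reg = 0x2DF1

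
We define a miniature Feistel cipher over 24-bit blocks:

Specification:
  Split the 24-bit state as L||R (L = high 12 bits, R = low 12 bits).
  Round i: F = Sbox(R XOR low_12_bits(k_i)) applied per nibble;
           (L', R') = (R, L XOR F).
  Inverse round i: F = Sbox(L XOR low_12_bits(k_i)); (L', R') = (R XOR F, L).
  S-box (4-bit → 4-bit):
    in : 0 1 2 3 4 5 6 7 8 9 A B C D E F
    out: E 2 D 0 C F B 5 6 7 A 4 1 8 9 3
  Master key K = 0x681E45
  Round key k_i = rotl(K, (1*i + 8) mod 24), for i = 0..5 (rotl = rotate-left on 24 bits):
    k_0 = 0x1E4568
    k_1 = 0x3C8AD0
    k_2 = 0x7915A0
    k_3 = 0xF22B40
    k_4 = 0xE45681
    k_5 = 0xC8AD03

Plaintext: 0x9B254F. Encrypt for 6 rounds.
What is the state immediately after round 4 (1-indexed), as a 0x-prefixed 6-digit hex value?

0x1CD762

s_0 = plaintext = 0x9B254F
s_1 = Round(s_0, k_0) = 0x54F767
s_2 = Round(s_1, k_1) = 0x767D0A
s_3 = Round(s_2, k_2) = 0xD0A1CD
s_4 = Round(s_3, k_3) = 0x1CD762
s_5 = Round(s_4, k_4) = 0x76235D
s_6 = Round(s_5, k_5) = 0x35DE9B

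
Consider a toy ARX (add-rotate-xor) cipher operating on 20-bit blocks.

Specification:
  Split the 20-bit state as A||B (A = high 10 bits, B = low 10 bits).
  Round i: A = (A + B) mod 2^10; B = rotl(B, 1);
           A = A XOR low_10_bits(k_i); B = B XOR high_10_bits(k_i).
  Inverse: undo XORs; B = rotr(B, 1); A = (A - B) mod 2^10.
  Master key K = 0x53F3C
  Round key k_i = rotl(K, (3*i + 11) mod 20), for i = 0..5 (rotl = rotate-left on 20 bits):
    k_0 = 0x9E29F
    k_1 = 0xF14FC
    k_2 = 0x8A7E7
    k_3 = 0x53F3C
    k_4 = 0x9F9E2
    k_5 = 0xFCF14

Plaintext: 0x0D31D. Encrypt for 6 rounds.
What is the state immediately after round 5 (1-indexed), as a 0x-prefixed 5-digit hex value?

0x0BA58

s_0 = plaintext = 0x0D31D
s_1 = Round(s_0, k_0) = 0x73843
s_2 = Round(s_1, k_1) = 0xBB743
s_3 = Round(s_2, k_2) = 0x75CAE
s_4 = Round(s_3, k_3) = 0x6E413
s_5 = Round(s_4, k_4) = 0x0BA58
s_6 = Round(s_5, k_5) = 0x64B42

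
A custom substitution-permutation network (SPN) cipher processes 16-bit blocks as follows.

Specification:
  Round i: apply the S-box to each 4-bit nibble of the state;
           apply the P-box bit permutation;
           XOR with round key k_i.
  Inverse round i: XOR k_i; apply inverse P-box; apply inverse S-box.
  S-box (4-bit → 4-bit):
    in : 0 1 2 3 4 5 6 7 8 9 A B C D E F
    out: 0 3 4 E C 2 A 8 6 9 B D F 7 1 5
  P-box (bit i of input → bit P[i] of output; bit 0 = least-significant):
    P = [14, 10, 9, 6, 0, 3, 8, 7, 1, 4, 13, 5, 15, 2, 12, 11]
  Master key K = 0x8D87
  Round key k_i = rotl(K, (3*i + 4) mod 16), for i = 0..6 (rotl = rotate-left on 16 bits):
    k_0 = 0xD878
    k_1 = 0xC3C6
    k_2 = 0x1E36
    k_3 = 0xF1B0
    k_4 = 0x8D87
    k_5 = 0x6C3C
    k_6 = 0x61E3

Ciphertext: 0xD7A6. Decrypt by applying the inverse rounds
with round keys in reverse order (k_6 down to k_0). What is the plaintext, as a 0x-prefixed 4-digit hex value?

0x7F80

s_0 = ciphertext = 0xD7A6
s_1 = InvRound(s_0, k_6) = 0xD2E3
s_2 = InvRound(s_1, k_5) = 0xCDA3
s_3 = InvRound(s_2, k_4) = 0x570E
s_4 = InvRound(s_3, k_3) = 0x1C68
s_5 = InvRound(s_4, k_2) = 0x5154
s_6 = InvRound(s_5, k_1) = 0xF172
s_7 = InvRound(s_6, k_0) = 0x7F80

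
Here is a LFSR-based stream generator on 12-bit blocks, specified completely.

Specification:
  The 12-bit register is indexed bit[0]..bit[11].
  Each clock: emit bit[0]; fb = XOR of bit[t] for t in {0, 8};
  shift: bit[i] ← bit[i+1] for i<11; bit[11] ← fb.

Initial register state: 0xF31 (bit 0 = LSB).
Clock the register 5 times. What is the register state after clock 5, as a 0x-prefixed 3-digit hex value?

reg_0 = 0xF31
clock 1: out=1, reg = 0x798
clock 2: out=0, reg = 0xBCC
clock 3: out=0, reg = 0xDE6
clock 4: out=0, reg = 0xEF3
clock 5: out=1, reg = 0xF79

0xF79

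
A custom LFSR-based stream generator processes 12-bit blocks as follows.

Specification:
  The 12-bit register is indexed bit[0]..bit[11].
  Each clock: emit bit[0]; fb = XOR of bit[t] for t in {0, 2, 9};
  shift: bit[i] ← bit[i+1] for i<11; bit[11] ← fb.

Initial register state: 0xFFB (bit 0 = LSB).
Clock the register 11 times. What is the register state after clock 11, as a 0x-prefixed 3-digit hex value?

reg_0 = 0xFFB
clock 1: out=1, reg = 0x7FD
clock 2: out=1, reg = 0xBFE
clock 3: out=0, reg = 0x5FF
clock 4: out=1, reg = 0x2FF
clock 5: out=1, reg = 0x97F
clock 6: out=1, reg = 0x4BF
clock 7: out=1, reg = 0x25F
clock 8: out=1, reg = 0x92F
clock 9: out=1, reg = 0x497
clock 10: out=1, reg = 0x24B
clock 11: out=1, reg = 0x125

0x125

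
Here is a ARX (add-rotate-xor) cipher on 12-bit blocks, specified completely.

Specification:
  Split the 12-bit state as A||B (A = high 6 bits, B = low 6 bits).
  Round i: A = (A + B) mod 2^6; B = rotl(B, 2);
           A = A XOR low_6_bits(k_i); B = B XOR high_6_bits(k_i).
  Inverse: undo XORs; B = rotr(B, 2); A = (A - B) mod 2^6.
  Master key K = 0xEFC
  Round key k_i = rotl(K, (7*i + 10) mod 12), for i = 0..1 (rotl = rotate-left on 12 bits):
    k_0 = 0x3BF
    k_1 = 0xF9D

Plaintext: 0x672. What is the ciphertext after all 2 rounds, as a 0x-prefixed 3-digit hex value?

0x92A

s_0 = plaintext = 0x672
s_1 = Round(s_0, k_0) = 0xD05
s_2 = Round(s_1, k_1) = 0x92A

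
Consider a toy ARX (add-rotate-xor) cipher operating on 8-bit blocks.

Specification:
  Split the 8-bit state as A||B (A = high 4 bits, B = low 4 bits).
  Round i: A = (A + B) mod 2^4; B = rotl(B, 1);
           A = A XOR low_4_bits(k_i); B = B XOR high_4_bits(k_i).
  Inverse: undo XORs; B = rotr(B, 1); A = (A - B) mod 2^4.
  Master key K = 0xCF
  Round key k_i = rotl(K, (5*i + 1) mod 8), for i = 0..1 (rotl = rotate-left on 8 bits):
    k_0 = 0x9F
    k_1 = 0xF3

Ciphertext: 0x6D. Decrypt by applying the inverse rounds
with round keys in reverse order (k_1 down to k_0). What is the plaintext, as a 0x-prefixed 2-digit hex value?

0x74

s_0 = ciphertext = 0x6D
s_1 = InvRound(s_0, k_1) = 0x41
s_2 = InvRound(s_1, k_0) = 0x74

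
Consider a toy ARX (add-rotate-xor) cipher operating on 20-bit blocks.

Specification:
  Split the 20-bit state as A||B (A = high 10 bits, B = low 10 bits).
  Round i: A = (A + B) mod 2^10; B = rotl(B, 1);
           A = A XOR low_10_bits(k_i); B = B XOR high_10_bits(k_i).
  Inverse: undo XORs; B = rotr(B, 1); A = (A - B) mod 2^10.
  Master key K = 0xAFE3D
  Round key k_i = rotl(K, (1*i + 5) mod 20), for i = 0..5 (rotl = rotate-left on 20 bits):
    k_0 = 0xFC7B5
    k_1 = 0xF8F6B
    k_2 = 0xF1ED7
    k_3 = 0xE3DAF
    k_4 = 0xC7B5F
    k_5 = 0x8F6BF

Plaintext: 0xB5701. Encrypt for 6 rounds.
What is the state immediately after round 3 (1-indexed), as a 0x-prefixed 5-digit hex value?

s_0 = plaintext = 0xB5701
s_1 = Round(s_0, k_0) = 0x98DF2
s_2 = Round(s_1, k_1) = 0xCF807
s_3 = Round(s_2, k_2) = 0x64BC9
s_4 = Round(s_3, k_3) = 0x3D01C
s_5 = Round(s_4, k_4) = 0x93F26
s_6 = Round(s_5, k_5) = 0xF2870

0x64BC9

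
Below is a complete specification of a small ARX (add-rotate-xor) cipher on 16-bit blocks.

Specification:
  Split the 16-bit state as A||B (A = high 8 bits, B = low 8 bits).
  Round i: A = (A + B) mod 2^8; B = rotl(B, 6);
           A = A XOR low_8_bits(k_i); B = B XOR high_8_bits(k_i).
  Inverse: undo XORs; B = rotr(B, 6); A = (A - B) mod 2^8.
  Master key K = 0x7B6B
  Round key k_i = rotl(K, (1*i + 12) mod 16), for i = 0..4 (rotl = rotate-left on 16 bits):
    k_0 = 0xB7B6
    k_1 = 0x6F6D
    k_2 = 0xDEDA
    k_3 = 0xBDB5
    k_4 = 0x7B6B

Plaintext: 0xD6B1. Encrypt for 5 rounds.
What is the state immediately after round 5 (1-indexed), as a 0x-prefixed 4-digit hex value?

s_0 = plaintext = 0xD6B1
s_1 = Round(s_0, k_0) = 0x31DB
s_2 = Round(s_1, k_1) = 0x6199
s_3 = Round(s_2, k_2) = 0x20B8
s_4 = Round(s_3, k_3) = 0x6D93
s_5 = Round(s_4, k_4) = 0x6B9F

0x6B9F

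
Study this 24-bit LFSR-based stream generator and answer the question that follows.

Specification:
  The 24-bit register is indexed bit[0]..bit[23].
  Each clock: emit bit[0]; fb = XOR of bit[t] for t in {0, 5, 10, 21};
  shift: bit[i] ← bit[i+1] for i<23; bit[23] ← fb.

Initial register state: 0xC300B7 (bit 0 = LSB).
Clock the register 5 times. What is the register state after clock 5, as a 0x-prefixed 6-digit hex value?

reg_0 = 0xC300B7
clock 1: out=1, reg = 0x61805B
clock 2: out=1, reg = 0x30C02D
clock 3: out=1, reg = 0x986016
clock 4: out=0, reg = 0x4C300B
clock 5: out=1, reg = 0xA61805

0xA61805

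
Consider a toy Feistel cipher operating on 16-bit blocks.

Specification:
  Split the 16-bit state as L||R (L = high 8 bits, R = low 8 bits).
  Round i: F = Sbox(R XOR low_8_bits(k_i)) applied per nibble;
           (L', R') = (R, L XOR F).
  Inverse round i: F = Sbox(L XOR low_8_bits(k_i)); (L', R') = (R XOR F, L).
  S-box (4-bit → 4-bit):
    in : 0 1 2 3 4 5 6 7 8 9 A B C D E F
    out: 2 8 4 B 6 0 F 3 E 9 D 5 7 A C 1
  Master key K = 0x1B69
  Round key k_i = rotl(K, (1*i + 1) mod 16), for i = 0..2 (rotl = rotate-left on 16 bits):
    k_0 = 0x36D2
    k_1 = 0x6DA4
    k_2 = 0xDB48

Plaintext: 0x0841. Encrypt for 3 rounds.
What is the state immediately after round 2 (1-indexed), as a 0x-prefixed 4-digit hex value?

0x93F2

s_0 = plaintext = 0x0841
s_1 = Round(s_0, k_0) = 0x4193
s_2 = Round(s_1, k_1) = 0x93F2
s_3 = Round(s_2, k_2) = 0xF2CE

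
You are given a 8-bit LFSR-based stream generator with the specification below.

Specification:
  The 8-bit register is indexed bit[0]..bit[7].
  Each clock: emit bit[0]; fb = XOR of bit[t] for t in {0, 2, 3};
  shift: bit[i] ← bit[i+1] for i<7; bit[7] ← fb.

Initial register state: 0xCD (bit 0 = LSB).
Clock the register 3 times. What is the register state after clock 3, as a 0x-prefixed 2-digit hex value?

reg_0 = 0xCD
clock 1: out=1, reg = 0xE6
clock 2: out=0, reg = 0xF3
clock 3: out=1, reg = 0xF9

0xF9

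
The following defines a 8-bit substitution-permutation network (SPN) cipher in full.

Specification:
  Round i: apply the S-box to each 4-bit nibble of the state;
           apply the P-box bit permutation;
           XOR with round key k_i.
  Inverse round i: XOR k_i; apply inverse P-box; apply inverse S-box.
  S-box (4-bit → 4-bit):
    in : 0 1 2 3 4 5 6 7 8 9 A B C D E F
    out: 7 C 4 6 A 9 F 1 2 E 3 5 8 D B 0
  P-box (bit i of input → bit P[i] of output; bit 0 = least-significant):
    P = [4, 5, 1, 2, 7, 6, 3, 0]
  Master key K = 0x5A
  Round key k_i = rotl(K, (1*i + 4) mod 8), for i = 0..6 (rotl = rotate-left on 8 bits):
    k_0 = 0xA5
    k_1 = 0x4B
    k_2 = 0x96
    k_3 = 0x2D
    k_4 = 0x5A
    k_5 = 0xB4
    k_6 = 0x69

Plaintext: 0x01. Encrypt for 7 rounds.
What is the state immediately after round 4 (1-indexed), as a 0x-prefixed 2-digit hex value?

0xFA

s_0 = plaintext = 0x01
s_1 = Round(s_0, k_0) = 0x6B
s_2 = Round(s_1, k_1) = 0x90
s_3 = Round(s_2, k_2) = 0xED
s_4 = Round(s_3, k_3) = 0xFA
s_5 = Round(s_4, k_4) = 0x6A
s_6 = Round(s_5, k_5) = 0x4D
s_7 = Round(s_6, k_6) = 0x3E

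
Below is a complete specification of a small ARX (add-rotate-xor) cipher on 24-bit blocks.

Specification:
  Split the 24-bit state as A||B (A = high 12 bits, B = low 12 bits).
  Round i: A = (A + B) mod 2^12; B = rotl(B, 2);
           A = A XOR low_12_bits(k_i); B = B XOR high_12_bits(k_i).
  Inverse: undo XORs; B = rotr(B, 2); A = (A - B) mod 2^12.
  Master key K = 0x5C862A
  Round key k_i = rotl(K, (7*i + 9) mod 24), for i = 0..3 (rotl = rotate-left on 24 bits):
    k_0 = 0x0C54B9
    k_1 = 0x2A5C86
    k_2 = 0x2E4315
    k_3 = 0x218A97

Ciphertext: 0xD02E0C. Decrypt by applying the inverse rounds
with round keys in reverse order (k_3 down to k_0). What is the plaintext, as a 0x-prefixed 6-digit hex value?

0x41195C

s_0 = ciphertext = 0xD02E0C
s_1 = InvRound(s_0, k_3) = 0x490305
s_2 = InvRound(s_1, k_2) = 0x30D478
s_3 = InvRound(s_2, k_1) = 0x9D45B7
s_4 = InvRound(s_3, k_0) = 0x41195C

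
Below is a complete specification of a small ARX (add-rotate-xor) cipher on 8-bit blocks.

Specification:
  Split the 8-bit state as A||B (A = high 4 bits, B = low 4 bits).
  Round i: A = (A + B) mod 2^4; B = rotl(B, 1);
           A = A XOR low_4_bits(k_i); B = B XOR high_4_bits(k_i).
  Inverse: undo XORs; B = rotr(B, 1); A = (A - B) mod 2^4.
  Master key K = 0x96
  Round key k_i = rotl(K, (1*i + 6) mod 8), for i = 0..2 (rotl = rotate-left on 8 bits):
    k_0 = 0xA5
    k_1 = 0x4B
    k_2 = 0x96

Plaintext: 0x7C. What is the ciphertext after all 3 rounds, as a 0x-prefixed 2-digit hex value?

s_0 = plaintext = 0x7C
s_1 = Round(s_0, k_0) = 0x63
s_2 = Round(s_1, k_1) = 0x22
s_3 = Round(s_2, k_2) = 0x2D

0x2D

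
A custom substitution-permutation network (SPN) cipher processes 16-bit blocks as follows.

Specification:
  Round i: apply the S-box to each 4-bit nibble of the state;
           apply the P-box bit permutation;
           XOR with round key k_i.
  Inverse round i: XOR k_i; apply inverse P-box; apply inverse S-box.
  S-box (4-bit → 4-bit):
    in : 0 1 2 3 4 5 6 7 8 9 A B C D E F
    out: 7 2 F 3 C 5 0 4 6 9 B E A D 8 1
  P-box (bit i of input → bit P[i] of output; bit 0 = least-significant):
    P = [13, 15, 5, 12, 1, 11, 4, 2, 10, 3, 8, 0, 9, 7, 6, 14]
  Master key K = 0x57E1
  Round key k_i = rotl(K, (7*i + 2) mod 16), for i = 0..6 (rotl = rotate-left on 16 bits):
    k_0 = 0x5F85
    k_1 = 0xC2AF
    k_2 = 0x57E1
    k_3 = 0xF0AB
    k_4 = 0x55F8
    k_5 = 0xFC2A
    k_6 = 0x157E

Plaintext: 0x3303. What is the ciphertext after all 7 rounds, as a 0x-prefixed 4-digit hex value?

s_0 = plaintext = 0x3303
s_1 = Round(s_0, k_0) = 0xF11F
s_2 = Round(s_1, k_1) = 0xE8A7
s_3 = Round(s_2, k_2) = 0x1ECF
s_4 = Round(s_3, k_3) = 0xD82E
s_5 = Round(s_4, k_4) = 0x0EA6
s_6 = Round(s_5, k_5) = 0xF6ED
s_7 = Round(s_6, k_6) = 0x275A

0x275A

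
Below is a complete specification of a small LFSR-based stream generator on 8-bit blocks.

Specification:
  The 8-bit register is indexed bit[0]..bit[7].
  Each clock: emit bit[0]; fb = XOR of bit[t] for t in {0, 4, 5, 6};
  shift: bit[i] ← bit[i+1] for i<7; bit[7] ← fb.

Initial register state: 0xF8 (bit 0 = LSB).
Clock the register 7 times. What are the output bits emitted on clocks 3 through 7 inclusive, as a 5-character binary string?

01111

reg_0 = 0xF8
clock 1: out=0, reg = 0xFC
clock 2: out=0, reg = 0xFE
clock 3: out=0, reg = 0xFF
clock 4: out=1, reg = 0x7F
clock 5: out=1, reg = 0x3F
clock 6: out=1, reg = 0x9F
clock 7: out=1, reg = 0x4F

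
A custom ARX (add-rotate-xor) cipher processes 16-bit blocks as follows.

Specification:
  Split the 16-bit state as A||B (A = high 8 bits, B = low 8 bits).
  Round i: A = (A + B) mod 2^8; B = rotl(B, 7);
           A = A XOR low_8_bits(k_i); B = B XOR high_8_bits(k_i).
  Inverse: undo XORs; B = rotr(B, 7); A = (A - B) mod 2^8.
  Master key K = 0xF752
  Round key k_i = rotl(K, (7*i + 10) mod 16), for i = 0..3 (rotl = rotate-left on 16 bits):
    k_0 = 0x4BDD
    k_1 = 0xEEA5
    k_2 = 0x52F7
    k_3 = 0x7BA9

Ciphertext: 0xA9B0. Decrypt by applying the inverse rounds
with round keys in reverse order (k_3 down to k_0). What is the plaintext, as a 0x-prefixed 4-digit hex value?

s_0 = ciphertext = 0xA9B0
s_1 = InvRound(s_0, k_3) = 0x6997
s_2 = InvRound(s_1, k_2) = 0x138B
s_3 = InvRound(s_2, k_1) = 0xECCA
s_4 = InvRound(s_3, k_0) = 0x2E03

0x2E03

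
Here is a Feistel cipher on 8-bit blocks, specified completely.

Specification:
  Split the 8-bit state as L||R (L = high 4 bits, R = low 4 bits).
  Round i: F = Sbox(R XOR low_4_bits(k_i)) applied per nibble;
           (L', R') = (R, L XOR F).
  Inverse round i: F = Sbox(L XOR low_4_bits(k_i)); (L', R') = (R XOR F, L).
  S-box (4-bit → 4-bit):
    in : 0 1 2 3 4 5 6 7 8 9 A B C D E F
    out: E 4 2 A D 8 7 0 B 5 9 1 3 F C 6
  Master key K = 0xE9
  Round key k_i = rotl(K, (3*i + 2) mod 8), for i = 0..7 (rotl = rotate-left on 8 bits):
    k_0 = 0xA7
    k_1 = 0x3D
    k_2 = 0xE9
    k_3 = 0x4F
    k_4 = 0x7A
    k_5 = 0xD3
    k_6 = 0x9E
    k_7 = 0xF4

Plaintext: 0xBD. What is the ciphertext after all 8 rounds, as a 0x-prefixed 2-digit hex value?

0x53

s_0 = plaintext = 0xBD
s_1 = Round(s_0, k_0) = 0xD2
s_2 = Round(s_1, k_1) = 0x2B
s_3 = Round(s_2, k_2) = 0xB0
s_4 = Round(s_3, k_3) = 0x0D
s_5 = Round(s_4, k_4) = 0xD0
s_6 = Round(s_5, k_5) = 0x07
s_7 = Round(s_6, k_6) = 0x75
s_8 = Round(s_7, k_7) = 0x53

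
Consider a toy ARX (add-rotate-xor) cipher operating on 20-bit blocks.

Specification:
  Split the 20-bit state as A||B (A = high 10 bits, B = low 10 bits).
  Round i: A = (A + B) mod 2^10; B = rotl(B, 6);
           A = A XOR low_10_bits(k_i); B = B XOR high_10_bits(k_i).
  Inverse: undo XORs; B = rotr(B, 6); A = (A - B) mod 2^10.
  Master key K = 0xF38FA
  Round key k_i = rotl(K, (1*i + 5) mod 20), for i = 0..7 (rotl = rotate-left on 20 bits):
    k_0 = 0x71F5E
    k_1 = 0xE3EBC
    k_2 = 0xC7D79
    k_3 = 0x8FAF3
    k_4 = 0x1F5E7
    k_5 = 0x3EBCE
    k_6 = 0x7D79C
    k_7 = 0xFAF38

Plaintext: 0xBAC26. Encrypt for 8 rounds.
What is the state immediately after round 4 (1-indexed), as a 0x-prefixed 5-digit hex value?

s_0 = plaintext = 0xBAC26
s_1 = Round(s_0, k_0) = 0x13C45
s_2 = Round(s_1, k_1) = 0x8A2CB
s_3 = Round(s_2, k_2) = 0x629F3
s_4 = Round(s_3, k_3) = 0x63AE1
s_5 = Round(s_4, k_4) = 0x62013
s_6 = Round(s_5, k_5) = 0x9543B
s_7 = Round(s_6, k_6) = 0x43336
s_8 = Round(s_7, k_7) = 0xDEA58

0x63AE1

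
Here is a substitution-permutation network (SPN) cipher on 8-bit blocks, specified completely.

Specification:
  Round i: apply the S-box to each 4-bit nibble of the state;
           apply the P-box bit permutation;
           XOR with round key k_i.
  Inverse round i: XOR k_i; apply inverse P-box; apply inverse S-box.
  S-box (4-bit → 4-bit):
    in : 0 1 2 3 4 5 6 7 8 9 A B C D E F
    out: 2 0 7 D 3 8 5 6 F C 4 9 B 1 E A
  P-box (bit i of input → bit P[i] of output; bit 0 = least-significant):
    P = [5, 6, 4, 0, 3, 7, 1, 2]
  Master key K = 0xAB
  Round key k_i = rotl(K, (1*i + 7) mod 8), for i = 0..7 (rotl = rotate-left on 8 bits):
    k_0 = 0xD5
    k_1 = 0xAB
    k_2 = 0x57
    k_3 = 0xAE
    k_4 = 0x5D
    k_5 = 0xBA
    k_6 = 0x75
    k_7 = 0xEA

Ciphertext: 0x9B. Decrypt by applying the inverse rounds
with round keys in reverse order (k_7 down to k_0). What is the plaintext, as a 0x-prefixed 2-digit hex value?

s_0 = ciphertext = 0x9B
s_1 = InvRound(s_0, k_7) = 0x18
s_2 = InvRound(s_1, k_6) = 0xBC
s_3 = InvRound(s_2, k_5) = 0x91
s_4 = InvRound(s_3, k_4) = 0xC0
s_5 = InvRound(s_4, k_3) = 0x34
s_6 = InvRound(s_5, k_2) = 0xAC
s_7 = InvRound(s_6, k_1) = 0x95
s_8 = InvRound(s_7, k_0) = 0x10

0x10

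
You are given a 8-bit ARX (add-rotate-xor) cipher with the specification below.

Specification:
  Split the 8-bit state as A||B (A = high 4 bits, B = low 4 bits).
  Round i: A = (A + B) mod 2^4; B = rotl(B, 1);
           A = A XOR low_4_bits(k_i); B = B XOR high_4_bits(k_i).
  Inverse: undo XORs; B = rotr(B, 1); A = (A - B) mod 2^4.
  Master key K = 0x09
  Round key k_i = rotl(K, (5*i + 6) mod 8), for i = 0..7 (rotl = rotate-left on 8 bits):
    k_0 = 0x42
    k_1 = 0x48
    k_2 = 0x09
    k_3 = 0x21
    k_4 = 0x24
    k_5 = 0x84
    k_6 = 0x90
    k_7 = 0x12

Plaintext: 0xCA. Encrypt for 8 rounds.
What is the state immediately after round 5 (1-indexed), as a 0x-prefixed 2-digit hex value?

s_0 = plaintext = 0xCA
s_1 = Round(s_0, k_0) = 0x41
s_2 = Round(s_1, k_1) = 0xD6
s_3 = Round(s_2, k_2) = 0xAC
s_4 = Round(s_3, k_3) = 0x7B
s_5 = Round(s_4, k_4) = 0x65
s_6 = Round(s_5, k_5) = 0xF2
s_7 = Round(s_6, k_6) = 0x1D
s_8 = Round(s_7, k_7) = 0xCA

0x65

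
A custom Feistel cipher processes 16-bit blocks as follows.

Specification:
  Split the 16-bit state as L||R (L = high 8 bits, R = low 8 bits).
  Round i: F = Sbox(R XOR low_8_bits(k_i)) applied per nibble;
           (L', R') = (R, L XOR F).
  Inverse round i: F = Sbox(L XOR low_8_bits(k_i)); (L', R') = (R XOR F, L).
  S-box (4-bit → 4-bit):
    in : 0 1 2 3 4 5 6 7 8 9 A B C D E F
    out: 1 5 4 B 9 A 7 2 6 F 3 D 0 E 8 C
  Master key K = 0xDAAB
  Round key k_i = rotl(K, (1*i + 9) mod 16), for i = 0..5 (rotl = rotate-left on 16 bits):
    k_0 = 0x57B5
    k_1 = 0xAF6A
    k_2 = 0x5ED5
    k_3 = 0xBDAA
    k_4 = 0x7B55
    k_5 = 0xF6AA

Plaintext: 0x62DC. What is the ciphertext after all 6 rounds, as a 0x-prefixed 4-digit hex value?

s_0 = plaintext = 0x62DC
s_1 = Round(s_0, k_0) = 0xDC1D
s_2 = Round(s_1, k_1) = 0x1DFE
s_3 = Round(s_2, k_2) = 0xFE50
s_4 = Round(s_3, k_3) = 0x503D
s_5 = Round(s_4, k_4) = 0x3D26
s_6 = Round(s_5, k_5) = 0x265D

0x265D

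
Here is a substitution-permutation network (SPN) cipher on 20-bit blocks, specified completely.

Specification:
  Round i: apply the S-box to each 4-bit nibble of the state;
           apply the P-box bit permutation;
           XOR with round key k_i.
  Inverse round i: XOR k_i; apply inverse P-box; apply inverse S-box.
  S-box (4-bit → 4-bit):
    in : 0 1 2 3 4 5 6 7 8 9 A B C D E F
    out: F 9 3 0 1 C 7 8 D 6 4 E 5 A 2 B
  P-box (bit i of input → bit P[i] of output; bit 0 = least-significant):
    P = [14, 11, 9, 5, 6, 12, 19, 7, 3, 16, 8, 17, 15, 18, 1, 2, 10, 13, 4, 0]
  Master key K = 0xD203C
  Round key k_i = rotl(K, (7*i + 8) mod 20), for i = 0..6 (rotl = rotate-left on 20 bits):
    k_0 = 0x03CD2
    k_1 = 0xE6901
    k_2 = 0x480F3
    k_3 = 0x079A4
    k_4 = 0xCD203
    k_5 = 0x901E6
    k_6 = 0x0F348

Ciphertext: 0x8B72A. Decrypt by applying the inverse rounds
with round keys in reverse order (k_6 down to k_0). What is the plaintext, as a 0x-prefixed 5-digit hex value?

0x91CCD

s_0 = ciphertext = 0x8B72A
s_1 = InvRound(s_0, k_6) = 0x4A3C1
s_2 = InvRound(s_1, k_5) = 0xD0EA5
s_3 = InvRound(s_2, k_4) = 0x48EDF
s_4 = InvRound(s_3, k_3) = 0x06C28
s_5 = InvRound(s_4, k_2) = 0x06412
s_6 = InvRound(s_5, k_1) = 0x895AE
s_7 = InvRound(s_6, k_0) = 0x91CCD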